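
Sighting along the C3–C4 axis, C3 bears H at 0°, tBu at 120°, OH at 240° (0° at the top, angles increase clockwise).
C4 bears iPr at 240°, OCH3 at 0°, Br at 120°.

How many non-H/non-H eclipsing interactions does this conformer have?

2

Non-H eclipsing pairs: tBu(120°)/Br(120°); OH(240°)/iPr(240°) — 2 interactions.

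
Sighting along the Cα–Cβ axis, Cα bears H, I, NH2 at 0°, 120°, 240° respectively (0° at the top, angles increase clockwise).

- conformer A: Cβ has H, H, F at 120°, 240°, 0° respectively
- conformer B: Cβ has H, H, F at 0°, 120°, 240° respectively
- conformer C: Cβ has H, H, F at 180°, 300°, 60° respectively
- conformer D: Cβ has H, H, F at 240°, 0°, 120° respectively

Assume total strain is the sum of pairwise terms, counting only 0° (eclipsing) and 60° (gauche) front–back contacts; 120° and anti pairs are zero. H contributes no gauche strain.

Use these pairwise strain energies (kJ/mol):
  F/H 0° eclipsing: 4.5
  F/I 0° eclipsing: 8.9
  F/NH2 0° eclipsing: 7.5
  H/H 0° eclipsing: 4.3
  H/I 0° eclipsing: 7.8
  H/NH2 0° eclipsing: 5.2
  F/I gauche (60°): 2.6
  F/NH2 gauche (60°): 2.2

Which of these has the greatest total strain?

A is eclipsed. H at 0° is eclipsed with F at 0° (4.5); I at 120° is eclipsed with H at 120° (7.8); NH2 at 240° is eclipsed with H at 240° (5.2). Total 17.5 kJ/mol.
B is eclipsed. H at 0° is eclipsed with H at 0° (4.3); I at 120° is eclipsed with H at 120° (7.8); NH2 at 240° is eclipsed with F at 240° (7.5). Total 19.6 kJ/mol.
C is staggered. I at 120° is gauche with F at 60° (2.6). Total 2.6 kJ/mol.
D is eclipsed. H at 0° is eclipsed with H at 0° (4.3); I at 120° is eclipsed with F at 120° (8.9); NH2 at 240° is eclipsed with H at 240° (5.2). Total 18.4 kJ/mol.
B has the highest total (19.6 kJ/mol).

B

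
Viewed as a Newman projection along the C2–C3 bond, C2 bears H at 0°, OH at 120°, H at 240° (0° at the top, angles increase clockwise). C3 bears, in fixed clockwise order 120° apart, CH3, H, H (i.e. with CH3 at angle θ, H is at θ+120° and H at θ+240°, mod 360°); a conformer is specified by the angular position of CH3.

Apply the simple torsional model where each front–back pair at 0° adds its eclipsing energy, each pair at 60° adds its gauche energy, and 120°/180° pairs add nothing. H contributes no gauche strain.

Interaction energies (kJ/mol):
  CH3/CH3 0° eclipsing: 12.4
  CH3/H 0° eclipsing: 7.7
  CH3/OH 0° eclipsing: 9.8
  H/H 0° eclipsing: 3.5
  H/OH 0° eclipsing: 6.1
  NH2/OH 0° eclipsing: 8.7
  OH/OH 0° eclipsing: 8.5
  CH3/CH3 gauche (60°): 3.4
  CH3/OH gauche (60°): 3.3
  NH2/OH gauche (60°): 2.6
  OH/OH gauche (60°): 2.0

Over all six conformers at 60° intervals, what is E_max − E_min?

17.3 kJ/mol

CH3 at 0° (eclipsed): H(0°)/CH3(0°) eclipsed 7.7; OH(120°)/H(120°) eclipsed 6.1; H(240°)/H(240°) eclipsed 3.5 → 17.3 kJ/mol.
CH3 at 60° (staggered): OH(120°)/CH3(60°) gauche 3.3 → 3.3 kJ/mol.
CH3 at 120° (eclipsed): H(0°)/H(0°) eclipsed 3.5; OH(120°)/CH3(120°) eclipsed 9.8; H(240°)/H(240°) eclipsed 3.5 → 16.8 kJ/mol.
CH3 at 180° (staggered): OH(120°)/CH3(180°) gauche 3.3 → 3.3 kJ/mol.
CH3 at 240° (eclipsed): H(0°)/H(0°) eclipsed 3.5; OH(120°)/H(120°) eclipsed 6.1; H(240°)/CH3(240°) eclipsed 7.7 → 17.3 kJ/mol.
CH3 at 300° (staggered): no non-H gauche contacts → 0.0 kJ/mol.
Max at 0° (17.3 kJ/mol), min at 300° (0.0 kJ/mol); barrier = 17.3 kJ/mol.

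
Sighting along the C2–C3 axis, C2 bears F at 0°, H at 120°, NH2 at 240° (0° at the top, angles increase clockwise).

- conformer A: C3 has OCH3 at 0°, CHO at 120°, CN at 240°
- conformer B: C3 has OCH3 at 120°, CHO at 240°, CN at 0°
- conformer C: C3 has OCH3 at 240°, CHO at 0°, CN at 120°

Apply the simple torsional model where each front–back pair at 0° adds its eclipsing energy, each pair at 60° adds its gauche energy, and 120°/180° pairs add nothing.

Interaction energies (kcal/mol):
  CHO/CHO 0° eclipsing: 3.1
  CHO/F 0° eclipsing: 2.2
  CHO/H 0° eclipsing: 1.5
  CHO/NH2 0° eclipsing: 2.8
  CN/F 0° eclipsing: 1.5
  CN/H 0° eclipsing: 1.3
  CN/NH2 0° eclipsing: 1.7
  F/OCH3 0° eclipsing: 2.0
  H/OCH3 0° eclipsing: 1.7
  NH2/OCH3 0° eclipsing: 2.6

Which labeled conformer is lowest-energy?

A

A (eclipsed): F–OCH3 eclipsed, H–CHO eclipsed, NH2–CN eclipsed; 2.0 + 1.5 + 1.7 = 5.2 kcal/mol.
B (eclipsed): F–CN eclipsed, H–OCH3 eclipsed, NH2–CHO eclipsed; 1.5 + 1.7 + 2.8 = 6.0 kcal/mol.
C (eclipsed): F–CHO eclipsed, H–CN eclipsed, NH2–OCH3 eclipsed; 2.2 + 1.3 + 2.6 = 6.1 kcal/mol.
A has the lowest total (5.2 kcal/mol).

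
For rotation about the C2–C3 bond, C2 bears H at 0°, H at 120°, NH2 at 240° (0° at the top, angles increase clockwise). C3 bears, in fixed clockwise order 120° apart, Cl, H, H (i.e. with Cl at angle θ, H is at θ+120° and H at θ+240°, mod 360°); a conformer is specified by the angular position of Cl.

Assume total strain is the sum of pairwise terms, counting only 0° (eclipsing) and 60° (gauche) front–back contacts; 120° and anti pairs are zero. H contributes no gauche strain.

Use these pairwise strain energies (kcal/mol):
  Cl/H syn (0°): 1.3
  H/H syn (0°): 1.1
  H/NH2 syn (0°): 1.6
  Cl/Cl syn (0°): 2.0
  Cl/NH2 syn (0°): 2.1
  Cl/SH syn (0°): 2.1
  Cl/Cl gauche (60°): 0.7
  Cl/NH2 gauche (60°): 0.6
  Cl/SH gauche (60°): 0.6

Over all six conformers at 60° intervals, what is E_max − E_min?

4.3 kcal/mol

Cl at 0° (eclipsed): H–Cl eclipsed, H–H eclipsed, NH2–H eclipsed; 1.3 + 1.1 + 1.6 = 4.0 kcal/mol.
Cl at 60° (staggered): no non-H gauche contacts → 0.0 kcal/mol.
Cl at 120° (eclipsed): H–H eclipsed, H–Cl eclipsed, NH2–H eclipsed; 1.1 + 1.3 + 1.6 = 4.0 kcal/mol.
Cl at 180° (staggered): NH2–Cl gauche; 0.6 = 0.6 kcal/mol.
Cl at 240° (eclipsed): H–H eclipsed, H–H eclipsed, NH2–Cl eclipsed; 1.1 + 1.1 + 2.1 = 4.3 kcal/mol.
Cl at 300° (staggered): NH2–Cl gauche; 0.6 = 0.6 kcal/mol.
Max at 240° (4.3 kcal/mol), min at 60° (0.0 kcal/mol); barrier = 4.3 kcal/mol.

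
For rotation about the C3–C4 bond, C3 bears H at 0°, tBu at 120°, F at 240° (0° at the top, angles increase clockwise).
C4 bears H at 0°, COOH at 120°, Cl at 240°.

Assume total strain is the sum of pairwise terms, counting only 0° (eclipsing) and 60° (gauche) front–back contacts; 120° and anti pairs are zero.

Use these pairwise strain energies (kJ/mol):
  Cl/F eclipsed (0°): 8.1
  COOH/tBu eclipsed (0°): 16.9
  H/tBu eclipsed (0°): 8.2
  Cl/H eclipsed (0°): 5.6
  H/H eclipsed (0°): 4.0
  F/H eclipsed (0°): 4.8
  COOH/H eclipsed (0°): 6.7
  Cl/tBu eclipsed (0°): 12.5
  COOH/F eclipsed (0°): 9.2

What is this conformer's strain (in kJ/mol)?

This conformer (eclipsed): H(0°)/H(0°) eclipsed 4.0; tBu(120°)/COOH(120°) eclipsed 16.9; F(240°)/Cl(240°) eclipsed 8.1 → 29.0 kJ/mol.

29.0 kJ/mol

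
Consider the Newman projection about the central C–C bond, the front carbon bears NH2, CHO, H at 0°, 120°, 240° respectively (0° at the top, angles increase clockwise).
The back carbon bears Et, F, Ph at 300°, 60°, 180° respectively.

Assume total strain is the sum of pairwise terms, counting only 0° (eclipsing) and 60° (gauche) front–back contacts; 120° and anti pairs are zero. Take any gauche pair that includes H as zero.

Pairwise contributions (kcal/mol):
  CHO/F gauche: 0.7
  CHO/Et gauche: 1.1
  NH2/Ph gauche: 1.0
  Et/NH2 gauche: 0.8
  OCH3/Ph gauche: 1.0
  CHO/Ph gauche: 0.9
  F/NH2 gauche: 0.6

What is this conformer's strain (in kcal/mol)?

This conformer (staggered): NH2–Et gauche, NH2–F gauche, CHO–F gauche, CHO–Ph gauche; 0.8 + 0.6 + 0.7 + 0.9 = 3.0 kcal/mol.

3.0 kcal/mol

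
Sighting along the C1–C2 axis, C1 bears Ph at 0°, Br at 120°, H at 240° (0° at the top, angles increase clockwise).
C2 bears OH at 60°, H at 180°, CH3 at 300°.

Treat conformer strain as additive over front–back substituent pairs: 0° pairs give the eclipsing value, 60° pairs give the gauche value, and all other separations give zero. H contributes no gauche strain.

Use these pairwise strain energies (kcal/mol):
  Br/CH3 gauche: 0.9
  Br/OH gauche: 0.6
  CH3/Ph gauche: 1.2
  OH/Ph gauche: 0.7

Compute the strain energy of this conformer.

This conformer (staggered): Ph(0°)/OH(60°) gauche 0.7; Ph(0°)/CH3(300°) gauche 1.2; Br(120°)/OH(60°) gauche 0.6 → 2.5 kcal/mol.

2.5 kcal/mol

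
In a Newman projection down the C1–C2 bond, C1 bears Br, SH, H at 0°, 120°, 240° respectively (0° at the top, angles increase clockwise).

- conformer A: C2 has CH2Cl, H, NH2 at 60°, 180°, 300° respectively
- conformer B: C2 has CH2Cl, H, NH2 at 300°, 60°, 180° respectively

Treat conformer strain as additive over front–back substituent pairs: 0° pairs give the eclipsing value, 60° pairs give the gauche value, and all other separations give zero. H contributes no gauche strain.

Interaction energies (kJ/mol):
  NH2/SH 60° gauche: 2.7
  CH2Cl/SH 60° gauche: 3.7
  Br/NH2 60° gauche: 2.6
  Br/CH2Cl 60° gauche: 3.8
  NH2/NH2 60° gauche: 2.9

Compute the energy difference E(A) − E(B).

A (staggered): Br(0°)/CH2Cl(60°) gauche 3.8; Br(0°)/NH2(300°) gauche 2.6; SH(120°)/CH2Cl(60°) gauche 3.7 → 10.1 kJ/mol.
B (staggered): Br(0°)/CH2Cl(300°) gauche 3.8; SH(120°)/NH2(180°) gauche 2.7 → 6.5 kJ/mol.
E(A) − E(B) = 10.1 − 6.5 = +3.6 kJ/mol.

+3.6 kJ/mol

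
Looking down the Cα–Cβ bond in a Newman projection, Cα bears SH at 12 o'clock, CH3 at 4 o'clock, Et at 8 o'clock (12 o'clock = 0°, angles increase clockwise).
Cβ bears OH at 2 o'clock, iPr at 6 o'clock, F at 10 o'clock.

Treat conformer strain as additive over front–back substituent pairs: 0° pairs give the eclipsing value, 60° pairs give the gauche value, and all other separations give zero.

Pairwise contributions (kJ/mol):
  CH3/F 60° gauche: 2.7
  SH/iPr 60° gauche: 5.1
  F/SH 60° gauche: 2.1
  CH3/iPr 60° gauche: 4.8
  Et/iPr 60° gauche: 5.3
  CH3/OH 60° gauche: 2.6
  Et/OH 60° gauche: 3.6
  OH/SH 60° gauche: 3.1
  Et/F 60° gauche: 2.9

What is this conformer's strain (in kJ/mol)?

20.8 kJ/mol

This conformer (staggered): SH–OH gauche, SH–F gauche, CH3–OH gauche, CH3–iPr gauche, Et–iPr gauche, Et–F gauche; 3.1 + 2.1 + 2.6 + 4.8 + 5.3 + 2.9 = 20.8 kJ/mol.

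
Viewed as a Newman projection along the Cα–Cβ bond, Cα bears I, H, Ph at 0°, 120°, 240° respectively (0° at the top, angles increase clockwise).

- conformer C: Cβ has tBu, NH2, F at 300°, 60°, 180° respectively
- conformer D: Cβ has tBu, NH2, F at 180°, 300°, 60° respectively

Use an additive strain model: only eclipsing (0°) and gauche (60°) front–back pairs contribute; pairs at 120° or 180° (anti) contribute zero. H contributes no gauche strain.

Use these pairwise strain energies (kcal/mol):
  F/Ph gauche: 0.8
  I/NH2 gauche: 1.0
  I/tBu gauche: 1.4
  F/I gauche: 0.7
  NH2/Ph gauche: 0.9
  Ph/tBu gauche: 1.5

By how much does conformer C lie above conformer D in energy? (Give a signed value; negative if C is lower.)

C (staggered): I(0°)/tBu(300°) gauche 1.4; I(0°)/NH2(60°) gauche 1.0; Ph(240°)/tBu(300°) gauche 1.5; Ph(240°)/F(180°) gauche 0.8 → 4.7 kcal/mol.
D (staggered): I(0°)/NH2(300°) gauche 1.0; I(0°)/F(60°) gauche 0.7; Ph(240°)/tBu(180°) gauche 1.5; Ph(240°)/NH2(300°) gauche 0.9 → 4.1 kcal/mol.
E(C) − E(D) = 4.7 − 4.1 = +0.6 kcal/mol.

+0.6 kcal/mol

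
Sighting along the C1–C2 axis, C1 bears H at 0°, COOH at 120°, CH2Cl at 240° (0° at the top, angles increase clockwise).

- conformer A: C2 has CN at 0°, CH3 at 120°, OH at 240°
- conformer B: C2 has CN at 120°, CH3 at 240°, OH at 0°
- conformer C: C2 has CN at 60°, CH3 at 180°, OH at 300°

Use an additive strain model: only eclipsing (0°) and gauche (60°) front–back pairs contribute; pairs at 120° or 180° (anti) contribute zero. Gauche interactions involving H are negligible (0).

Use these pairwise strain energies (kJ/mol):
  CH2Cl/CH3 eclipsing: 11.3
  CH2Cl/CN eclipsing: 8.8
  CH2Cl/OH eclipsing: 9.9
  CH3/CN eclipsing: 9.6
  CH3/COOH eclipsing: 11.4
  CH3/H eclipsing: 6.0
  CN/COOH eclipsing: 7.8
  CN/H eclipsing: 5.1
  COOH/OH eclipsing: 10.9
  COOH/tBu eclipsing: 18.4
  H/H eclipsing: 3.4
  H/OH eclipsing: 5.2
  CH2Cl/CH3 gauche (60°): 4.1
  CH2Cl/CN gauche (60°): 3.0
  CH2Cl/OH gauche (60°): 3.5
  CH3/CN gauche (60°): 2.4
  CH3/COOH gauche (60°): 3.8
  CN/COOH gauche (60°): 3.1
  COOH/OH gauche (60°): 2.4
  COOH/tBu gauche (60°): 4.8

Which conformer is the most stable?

C

A (eclipsed): H–CN eclipsed, COOH–CH3 eclipsed, CH2Cl–OH eclipsed; 5.1 + 11.4 + 9.9 = 26.4 kJ/mol.
B (eclipsed): H–OH eclipsed, COOH–CN eclipsed, CH2Cl–CH3 eclipsed; 5.2 + 7.8 + 11.3 = 24.3 kJ/mol.
C (staggered): COOH–CN gauche, COOH–CH3 gauche, CH2Cl–CH3 gauche, CH2Cl–OH gauche; 3.1 + 3.8 + 4.1 + 3.5 = 14.5 kJ/mol.
C has the lowest total (14.5 kJ/mol).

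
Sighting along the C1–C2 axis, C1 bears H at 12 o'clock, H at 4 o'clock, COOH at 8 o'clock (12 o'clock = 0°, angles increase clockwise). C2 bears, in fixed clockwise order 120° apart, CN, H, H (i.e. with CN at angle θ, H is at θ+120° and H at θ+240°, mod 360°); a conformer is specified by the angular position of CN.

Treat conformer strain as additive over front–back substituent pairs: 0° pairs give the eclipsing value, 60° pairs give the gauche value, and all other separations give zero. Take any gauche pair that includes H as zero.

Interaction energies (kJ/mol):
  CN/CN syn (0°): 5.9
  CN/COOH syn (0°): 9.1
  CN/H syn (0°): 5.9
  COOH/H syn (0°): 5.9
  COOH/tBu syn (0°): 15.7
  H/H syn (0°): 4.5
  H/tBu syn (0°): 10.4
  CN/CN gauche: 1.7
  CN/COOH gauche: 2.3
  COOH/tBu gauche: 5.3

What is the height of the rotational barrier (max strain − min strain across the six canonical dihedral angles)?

18.1 kJ/mol

CN at 0° (eclipsed): H(0°)/CN(0°) eclipsed 5.9; H(120°)/H(120°) eclipsed 4.5; COOH(240°)/H(240°) eclipsed 5.9 → 16.3 kJ/mol.
CN at 60° (staggered): no non-H gauche contacts → 0.0 kJ/mol.
CN at 120° (eclipsed): H(0°)/H(0°) eclipsed 4.5; H(120°)/CN(120°) eclipsed 5.9; COOH(240°)/H(240°) eclipsed 5.9 → 16.3 kJ/mol.
CN at 180° (staggered): COOH(240°)/CN(180°) gauche 2.3 → 2.3 kJ/mol.
CN at 240° (eclipsed): H(0°)/H(0°) eclipsed 4.5; H(120°)/H(120°) eclipsed 4.5; COOH(240°)/CN(240°) eclipsed 9.1 → 18.1 kJ/mol.
CN at 300° (staggered): COOH(240°)/CN(300°) gauche 2.3 → 2.3 kJ/mol.
Max at 240° (18.1 kJ/mol), min at 60° (0.0 kJ/mol); barrier = 18.1 kJ/mol.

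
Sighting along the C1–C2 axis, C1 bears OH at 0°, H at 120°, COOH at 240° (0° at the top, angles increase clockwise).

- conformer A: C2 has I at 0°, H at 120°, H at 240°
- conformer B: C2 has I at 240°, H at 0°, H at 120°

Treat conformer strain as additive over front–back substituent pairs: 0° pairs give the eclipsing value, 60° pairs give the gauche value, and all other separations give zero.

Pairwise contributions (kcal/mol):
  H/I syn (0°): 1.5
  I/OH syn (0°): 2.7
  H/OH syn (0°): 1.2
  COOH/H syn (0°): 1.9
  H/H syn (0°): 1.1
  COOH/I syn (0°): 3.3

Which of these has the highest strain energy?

A

A (eclipsed): OH–I eclipsed, H–H eclipsed, COOH–H eclipsed; 2.7 + 1.1 + 1.9 = 5.7 kcal/mol.
B (eclipsed): OH–H eclipsed, H–H eclipsed, COOH–I eclipsed; 1.2 + 1.1 + 3.3 = 5.6 kcal/mol.
A has the highest total (5.7 kcal/mol).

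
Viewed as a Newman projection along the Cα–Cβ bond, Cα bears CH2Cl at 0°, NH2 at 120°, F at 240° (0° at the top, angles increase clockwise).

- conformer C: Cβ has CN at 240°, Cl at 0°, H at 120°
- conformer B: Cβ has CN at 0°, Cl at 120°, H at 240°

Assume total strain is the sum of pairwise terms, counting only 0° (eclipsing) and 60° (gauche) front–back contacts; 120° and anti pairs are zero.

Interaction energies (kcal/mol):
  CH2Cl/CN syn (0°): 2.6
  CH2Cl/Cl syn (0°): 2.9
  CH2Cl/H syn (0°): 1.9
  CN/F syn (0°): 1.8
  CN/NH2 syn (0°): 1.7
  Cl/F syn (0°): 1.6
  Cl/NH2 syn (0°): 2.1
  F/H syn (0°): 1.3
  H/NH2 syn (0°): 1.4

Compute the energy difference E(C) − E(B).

C is eclipsed. CH2Cl at 0° is eclipsed with Cl at 0° (2.9); NH2 at 120° is eclipsed with H at 120° (1.4); F at 240° is eclipsed with CN at 240° (1.8). Total 6.1 kcal/mol.
B is eclipsed. CH2Cl at 0° is eclipsed with CN at 0° (2.6); NH2 at 120° is eclipsed with Cl at 120° (2.1); F at 240° is eclipsed with H at 240° (1.3). Total 6.0 kcal/mol.
E(C) − E(B) = 6.1 − 6.0 = +0.1 kcal/mol.

+0.1 kcal/mol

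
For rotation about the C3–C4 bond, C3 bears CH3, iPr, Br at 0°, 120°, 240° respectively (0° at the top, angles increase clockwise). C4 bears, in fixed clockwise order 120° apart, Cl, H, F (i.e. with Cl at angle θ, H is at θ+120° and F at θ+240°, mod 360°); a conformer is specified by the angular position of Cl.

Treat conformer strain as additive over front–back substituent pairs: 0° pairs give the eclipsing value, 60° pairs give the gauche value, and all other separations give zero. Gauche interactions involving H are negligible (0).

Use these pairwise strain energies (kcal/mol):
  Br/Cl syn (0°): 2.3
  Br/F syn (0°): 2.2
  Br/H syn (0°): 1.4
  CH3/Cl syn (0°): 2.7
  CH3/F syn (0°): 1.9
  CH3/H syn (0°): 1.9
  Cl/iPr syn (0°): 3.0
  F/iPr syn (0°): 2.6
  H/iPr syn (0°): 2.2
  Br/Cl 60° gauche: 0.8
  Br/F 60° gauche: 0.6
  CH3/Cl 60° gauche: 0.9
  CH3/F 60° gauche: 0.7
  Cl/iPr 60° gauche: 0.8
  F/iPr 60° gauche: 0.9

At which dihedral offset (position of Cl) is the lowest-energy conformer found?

60°

Cl at 0° (eclipsed): CH3–Cl eclipsed, iPr–H eclipsed, Br–F eclipsed; 2.7 + 2.2 + 2.2 = 7.1 kcal/mol.
Cl at 60° (staggered): CH3–Cl gauche, CH3–F gauche, iPr–Cl gauche, Br–F gauche; 0.9 + 0.7 + 0.8 + 0.6 = 3.0 kcal/mol.
Cl at 120° (eclipsed): CH3–F eclipsed, iPr–Cl eclipsed, Br–H eclipsed; 1.9 + 3.0 + 1.4 = 6.3 kcal/mol.
Cl at 180° (staggered): CH3–F gauche, iPr–Cl gauche, iPr–F gauche, Br–Cl gauche; 0.7 + 0.8 + 0.9 + 0.8 = 3.2 kcal/mol.
Cl at 240° (eclipsed): CH3–H eclipsed, iPr–F eclipsed, Br–Cl eclipsed; 1.9 + 2.6 + 2.3 = 6.8 kcal/mol.
Cl at 300° (staggered): CH3–Cl gauche, iPr–F gauche, Br–Cl gauche, Br–F gauche; 0.9 + 0.9 + 0.8 + 0.6 = 3.2 kcal/mol.
The minimum (3.0 kcal/mol) occurs with Cl at 60°.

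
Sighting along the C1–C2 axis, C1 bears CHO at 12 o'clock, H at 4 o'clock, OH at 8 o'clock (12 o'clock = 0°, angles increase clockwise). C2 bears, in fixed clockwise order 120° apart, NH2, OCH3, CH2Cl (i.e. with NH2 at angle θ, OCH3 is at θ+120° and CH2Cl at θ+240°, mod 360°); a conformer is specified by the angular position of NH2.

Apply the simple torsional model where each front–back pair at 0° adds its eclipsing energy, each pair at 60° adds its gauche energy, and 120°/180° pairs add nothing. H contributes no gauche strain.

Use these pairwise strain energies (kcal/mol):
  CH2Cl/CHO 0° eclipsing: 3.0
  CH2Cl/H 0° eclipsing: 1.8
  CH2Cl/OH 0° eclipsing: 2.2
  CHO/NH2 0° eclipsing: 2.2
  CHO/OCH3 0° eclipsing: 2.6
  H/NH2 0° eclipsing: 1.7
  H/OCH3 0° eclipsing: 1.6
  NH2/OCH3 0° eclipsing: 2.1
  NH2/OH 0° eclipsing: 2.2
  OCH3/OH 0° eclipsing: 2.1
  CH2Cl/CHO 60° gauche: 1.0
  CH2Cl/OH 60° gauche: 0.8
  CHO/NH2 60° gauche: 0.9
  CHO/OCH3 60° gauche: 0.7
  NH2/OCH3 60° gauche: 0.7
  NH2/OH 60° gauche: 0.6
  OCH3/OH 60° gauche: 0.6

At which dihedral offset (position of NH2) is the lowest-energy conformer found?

180°

NH2 at 0° (eclipsed): CHO–NH2 eclipsed, H–OCH3 eclipsed, OH–CH2Cl eclipsed; 2.2 + 1.6 + 2.2 = 6.0 kcal/mol.
NH2 at 60° (staggered): CHO–NH2 gauche, CHO–CH2Cl gauche, OH–OCH3 gauche, OH–CH2Cl gauche; 0.9 + 1.0 + 0.6 + 0.8 = 3.3 kcal/mol.
NH2 at 120° (eclipsed): CHO–CH2Cl eclipsed, H–NH2 eclipsed, OH–OCH3 eclipsed; 3.0 + 1.7 + 2.1 = 6.8 kcal/mol.
NH2 at 180° (staggered): CHO–OCH3 gauche, CHO–CH2Cl gauche, OH–NH2 gauche, OH–OCH3 gauche; 0.7 + 1.0 + 0.6 + 0.6 = 2.9 kcal/mol.
NH2 at 240° (eclipsed): CHO–OCH3 eclipsed, H–CH2Cl eclipsed, OH–NH2 eclipsed; 2.6 + 1.8 + 2.2 = 6.6 kcal/mol.
NH2 at 300° (staggered): CHO–NH2 gauche, CHO–OCH3 gauche, OH–NH2 gauche, OH–CH2Cl gauche; 0.9 + 0.7 + 0.6 + 0.8 = 3.0 kcal/mol.
The minimum (2.9 kcal/mol) occurs with NH2 at 180°.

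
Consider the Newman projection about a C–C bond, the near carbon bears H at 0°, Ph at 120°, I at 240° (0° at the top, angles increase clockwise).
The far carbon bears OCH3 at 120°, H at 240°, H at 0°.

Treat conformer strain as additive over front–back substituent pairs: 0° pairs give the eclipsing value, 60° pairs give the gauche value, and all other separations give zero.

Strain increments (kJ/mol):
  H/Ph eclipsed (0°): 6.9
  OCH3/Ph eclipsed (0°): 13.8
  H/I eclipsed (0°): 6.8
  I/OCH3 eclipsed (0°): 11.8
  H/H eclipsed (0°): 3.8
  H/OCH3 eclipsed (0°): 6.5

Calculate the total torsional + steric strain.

This conformer (eclipsed): H(0°)/H(0°) eclipsed 3.8; Ph(120°)/OCH3(120°) eclipsed 13.8; I(240°)/H(240°) eclipsed 6.8 → 24.4 kJ/mol.

24.4 kJ/mol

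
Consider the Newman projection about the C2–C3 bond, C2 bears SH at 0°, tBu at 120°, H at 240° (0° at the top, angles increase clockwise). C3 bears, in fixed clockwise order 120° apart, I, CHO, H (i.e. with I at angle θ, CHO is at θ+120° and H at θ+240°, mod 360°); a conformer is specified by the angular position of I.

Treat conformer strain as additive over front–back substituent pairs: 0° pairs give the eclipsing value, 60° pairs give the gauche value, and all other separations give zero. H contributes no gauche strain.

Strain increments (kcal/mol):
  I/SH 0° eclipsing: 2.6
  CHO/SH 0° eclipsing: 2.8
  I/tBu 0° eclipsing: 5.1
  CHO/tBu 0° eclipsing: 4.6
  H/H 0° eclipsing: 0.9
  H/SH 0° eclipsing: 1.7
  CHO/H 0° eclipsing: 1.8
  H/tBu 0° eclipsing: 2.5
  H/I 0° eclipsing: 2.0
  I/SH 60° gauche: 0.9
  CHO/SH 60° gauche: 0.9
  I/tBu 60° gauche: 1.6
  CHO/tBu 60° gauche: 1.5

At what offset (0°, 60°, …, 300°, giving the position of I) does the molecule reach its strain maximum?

I at 0° (eclipsed): SH(0°)/I(0°) eclipsed 2.6; tBu(120°)/CHO(120°) eclipsed 4.6; H(240°)/H(240°) eclipsed 0.9 → 8.1 kcal/mol.
I at 60° (staggered): SH(0°)/I(60°) gauche 0.9; tBu(120°)/I(60°) gauche 1.6; tBu(120°)/CHO(180°) gauche 1.5 → 4.0 kcal/mol.
I at 120° (eclipsed): SH(0°)/H(0°) eclipsed 1.7; tBu(120°)/I(120°) eclipsed 5.1; H(240°)/CHO(240°) eclipsed 1.8 → 8.6 kcal/mol.
I at 180° (staggered): SH(0°)/CHO(300°) gauche 0.9; tBu(120°)/I(180°) gauche 1.6 → 2.5 kcal/mol.
I at 240° (eclipsed): SH(0°)/CHO(0°) eclipsed 2.8; tBu(120°)/H(120°) eclipsed 2.5; H(240°)/I(240°) eclipsed 2.0 → 7.3 kcal/mol.
I at 300° (staggered): SH(0°)/I(300°) gauche 0.9; SH(0°)/CHO(60°) gauche 0.9; tBu(120°)/CHO(60°) gauche 1.5 → 3.3 kcal/mol.
The maximum (8.6 kcal/mol) occurs with I at 120°.

120°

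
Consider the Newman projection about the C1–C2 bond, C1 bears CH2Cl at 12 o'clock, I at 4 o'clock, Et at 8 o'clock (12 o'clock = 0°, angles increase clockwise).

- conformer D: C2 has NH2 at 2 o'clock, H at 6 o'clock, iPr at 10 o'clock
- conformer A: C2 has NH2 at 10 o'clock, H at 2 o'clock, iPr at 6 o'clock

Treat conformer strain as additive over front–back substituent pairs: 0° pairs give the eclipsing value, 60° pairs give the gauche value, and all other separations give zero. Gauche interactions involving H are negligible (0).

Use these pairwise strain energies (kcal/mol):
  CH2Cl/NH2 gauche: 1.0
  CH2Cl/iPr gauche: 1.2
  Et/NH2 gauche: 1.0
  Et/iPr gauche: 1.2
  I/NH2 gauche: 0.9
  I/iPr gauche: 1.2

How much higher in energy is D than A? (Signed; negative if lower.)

D (staggered): CH2Cl–NH2 gauche, CH2Cl–iPr gauche, I–NH2 gauche, Et–iPr gauche; 1.0 + 1.2 + 0.9 + 1.2 = 4.3 kcal/mol.
A (staggered): CH2Cl–NH2 gauche, I–iPr gauche, Et–NH2 gauche, Et–iPr gauche; 1.0 + 1.2 + 1.0 + 1.2 = 4.4 kcal/mol.
E(D) − E(A) = 4.3 − 4.4 = -0.1 kcal/mol.

-0.1 kcal/mol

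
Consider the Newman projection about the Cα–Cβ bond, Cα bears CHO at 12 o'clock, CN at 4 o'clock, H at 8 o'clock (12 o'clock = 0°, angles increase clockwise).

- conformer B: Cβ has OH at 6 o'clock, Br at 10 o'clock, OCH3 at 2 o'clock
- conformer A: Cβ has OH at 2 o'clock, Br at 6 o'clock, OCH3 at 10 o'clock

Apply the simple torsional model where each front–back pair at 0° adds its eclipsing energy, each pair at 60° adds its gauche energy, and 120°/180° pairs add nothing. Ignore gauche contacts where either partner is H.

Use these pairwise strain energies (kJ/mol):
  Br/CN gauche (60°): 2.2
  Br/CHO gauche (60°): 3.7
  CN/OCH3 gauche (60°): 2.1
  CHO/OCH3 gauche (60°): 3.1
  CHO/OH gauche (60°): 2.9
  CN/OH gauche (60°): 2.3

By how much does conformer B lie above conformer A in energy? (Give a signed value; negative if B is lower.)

+0.7 kJ/mol

B is staggered. CHO at 0° is gauche with Br at 300° (3.7); CHO at 0° is gauche with OCH3 at 60° (3.1); CN at 120° is gauche with OH at 180° (2.3); CN at 120° is gauche with OCH3 at 60° (2.1). Total 11.2 kJ/mol.
A is staggered. CHO at 0° is gauche with OH at 60° (2.9); CHO at 0° is gauche with OCH3 at 300° (3.1); CN at 120° is gauche with OH at 60° (2.3); CN at 120° is gauche with Br at 180° (2.2). Total 10.5 kJ/mol.
E(B) − E(A) = 11.2 − 10.5 = +0.7 kJ/mol.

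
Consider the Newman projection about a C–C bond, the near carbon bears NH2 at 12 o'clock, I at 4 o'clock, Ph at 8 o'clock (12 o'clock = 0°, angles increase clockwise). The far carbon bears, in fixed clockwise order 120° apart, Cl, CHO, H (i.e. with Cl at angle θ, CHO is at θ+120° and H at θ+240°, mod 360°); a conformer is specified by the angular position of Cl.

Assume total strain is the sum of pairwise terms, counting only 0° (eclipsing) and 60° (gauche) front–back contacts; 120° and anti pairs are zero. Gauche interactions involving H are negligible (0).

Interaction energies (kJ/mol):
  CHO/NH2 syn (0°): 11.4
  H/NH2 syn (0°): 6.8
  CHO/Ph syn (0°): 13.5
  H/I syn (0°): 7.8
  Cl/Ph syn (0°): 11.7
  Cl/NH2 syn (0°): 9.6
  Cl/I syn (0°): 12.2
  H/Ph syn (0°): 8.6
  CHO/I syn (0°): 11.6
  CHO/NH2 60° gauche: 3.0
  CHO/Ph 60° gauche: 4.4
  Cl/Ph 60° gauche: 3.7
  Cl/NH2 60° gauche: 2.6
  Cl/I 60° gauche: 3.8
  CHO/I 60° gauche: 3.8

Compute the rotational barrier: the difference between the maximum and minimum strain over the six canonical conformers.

Cl at 0° is eclipsed. NH2 at 0° is eclipsed with Cl at 0° (9.6); I at 120° is eclipsed with CHO at 120° (11.6); Ph at 240° is eclipsed with H at 240° (8.6). Total 29.8 kJ/mol.
Cl at 60° is staggered. NH2 at 0° is gauche with Cl at 60° (2.6); I at 120° is gauche with Cl at 60° (3.8); I at 120° is gauche with CHO at 180° (3.8); Ph at 240° is gauche with CHO at 180° (4.4). Total 14.6 kJ/mol.
Cl at 120° is eclipsed. NH2 at 0° is eclipsed with H at 0° (6.8); I at 120° is eclipsed with Cl at 120° (12.2); Ph at 240° is eclipsed with CHO at 240° (13.5). Total 32.5 kJ/mol.
Cl at 180° is staggered. NH2 at 0° is gauche with CHO at 300° (3.0); I at 120° is gauche with Cl at 180° (3.8); Ph at 240° is gauche with Cl at 180° (3.7); Ph at 240° is gauche with CHO at 300° (4.4). Total 14.9 kJ/mol.
Cl at 240° is eclipsed. NH2 at 0° is eclipsed with CHO at 0° (11.4); I at 120° is eclipsed with H at 120° (7.8); Ph at 240° is eclipsed with Cl at 240° (11.7). Total 30.9 kJ/mol.
Cl at 300° is staggered. NH2 at 0° is gauche with Cl at 300° (2.6); NH2 at 0° is gauche with CHO at 60° (3.0); I at 120° is gauche with CHO at 60° (3.8); Ph at 240° is gauche with Cl at 300° (3.7). Total 13.1 kJ/mol.
Max at 120° (32.5 kJ/mol), min at 300° (13.1 kJ/mol); barrier = 19.4 kJ/mol.

19.4 kJ/mol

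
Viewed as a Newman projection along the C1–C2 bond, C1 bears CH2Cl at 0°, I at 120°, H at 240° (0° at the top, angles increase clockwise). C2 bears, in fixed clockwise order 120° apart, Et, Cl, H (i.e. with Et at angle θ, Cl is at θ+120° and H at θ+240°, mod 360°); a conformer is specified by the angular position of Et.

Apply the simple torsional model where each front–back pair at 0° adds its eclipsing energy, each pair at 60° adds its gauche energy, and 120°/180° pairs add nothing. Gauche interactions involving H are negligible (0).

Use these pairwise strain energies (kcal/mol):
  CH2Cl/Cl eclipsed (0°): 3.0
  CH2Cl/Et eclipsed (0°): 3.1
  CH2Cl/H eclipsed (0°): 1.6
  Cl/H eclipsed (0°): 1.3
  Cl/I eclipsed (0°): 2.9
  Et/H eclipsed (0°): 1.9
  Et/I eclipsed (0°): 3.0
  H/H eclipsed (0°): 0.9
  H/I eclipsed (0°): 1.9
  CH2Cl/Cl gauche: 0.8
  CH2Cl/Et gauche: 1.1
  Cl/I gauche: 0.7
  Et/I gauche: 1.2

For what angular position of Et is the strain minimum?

Et at 0° is eclipsed. CH2Cl at 0° is eclipsed with Et at 0° (3.1); I at 120° is eclipsed with Cl at 120° (2.9); H at 240° is eclipsed with H at 240° (0.9). Total 6.9 kcal/mol.
Et at 60° is staggered. CH2Cl at 0° is gauche with Et at 60° (1.1); I at 120° is gauche with Et at 60° (1.2); I at 120° is gauche with Cl at 180° (0.7). Total 3.0 kcal/mol.
Et at 120° is eclipsed. CH2Cl at 0° is eclipsed with H at 0° (1.6); I at 120° is eclipsed with Et at 120° (3.0); H at 240° is eclipsed with Cl at 240° (1.3). Total 5.9 kcal/mol.
Et at 180° is staggered. CH2Cl at 0° is gauche with Cl at 300° (0.8); I at 120° is gauche with Et at 180° (1.2). Total 2.0 kcal/mol.
Et at 240° is eclipsed. CH2Cl at 0° is eclipsed with Cl at 0° (3.0); I at 120° is eclipsed with H at 120° (1.9); H at 240° is eclipsed with Et at 240° (1.9). Total 6.8 kcal/mol.
Et at 300° is staggered. CH2Cl at 0° is gauche with Et at 300° (1.1); CH2Cl at 0° is gauche with Cl at 60° (0.8); I at 120° is gauche with Cl at 60° (0.7). Total 2.6 kcal/mol.
The minimum (2.0 kcal/mol) occurs with Et at 180°.

180°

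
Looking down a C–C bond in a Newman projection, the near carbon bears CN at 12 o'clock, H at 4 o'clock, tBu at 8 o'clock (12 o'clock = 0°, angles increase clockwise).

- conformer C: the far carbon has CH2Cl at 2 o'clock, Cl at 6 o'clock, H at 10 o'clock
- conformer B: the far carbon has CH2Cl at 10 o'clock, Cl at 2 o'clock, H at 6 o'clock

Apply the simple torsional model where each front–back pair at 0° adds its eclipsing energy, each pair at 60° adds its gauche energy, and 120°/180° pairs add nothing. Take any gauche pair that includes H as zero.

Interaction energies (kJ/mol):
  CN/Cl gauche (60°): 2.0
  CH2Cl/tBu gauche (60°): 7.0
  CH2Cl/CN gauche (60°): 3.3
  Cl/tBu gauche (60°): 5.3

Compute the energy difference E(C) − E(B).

-3.7 kJ/mol

C (staggered): CN–CH2Cl gauche, tBu–Cl gauche; 3.3 + 5.3 = 8.6 kJ/mol.
B (staggered): CN–CH2Cl gauche, CN–Cl gauche, tBu–CH2Cl gauche; 3.3 + 2.0 + 7.0 = 12.3 kJ/mol.
E(C) − E(B) = 8.6 − 12.3 = -3.7 kJ/mol.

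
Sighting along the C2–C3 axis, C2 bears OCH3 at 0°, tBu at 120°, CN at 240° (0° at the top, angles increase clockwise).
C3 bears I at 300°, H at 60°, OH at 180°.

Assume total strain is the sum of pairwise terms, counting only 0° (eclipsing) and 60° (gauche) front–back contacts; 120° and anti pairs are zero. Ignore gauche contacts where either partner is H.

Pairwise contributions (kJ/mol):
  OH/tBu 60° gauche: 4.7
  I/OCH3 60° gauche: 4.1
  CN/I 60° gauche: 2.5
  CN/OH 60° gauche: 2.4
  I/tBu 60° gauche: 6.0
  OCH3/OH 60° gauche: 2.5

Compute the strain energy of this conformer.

This conformer is staggered. OCH3 at 0° is gauche with I at 300° (4.1); tBu at 120° is gauche with OH at 180° (4.7); CN at 240° is gauche with I at 300° (2.5); CN at 240° is gauche with OH at 180° (2.4). Total 13.7 kJ/mol.

13.7 kJ/mol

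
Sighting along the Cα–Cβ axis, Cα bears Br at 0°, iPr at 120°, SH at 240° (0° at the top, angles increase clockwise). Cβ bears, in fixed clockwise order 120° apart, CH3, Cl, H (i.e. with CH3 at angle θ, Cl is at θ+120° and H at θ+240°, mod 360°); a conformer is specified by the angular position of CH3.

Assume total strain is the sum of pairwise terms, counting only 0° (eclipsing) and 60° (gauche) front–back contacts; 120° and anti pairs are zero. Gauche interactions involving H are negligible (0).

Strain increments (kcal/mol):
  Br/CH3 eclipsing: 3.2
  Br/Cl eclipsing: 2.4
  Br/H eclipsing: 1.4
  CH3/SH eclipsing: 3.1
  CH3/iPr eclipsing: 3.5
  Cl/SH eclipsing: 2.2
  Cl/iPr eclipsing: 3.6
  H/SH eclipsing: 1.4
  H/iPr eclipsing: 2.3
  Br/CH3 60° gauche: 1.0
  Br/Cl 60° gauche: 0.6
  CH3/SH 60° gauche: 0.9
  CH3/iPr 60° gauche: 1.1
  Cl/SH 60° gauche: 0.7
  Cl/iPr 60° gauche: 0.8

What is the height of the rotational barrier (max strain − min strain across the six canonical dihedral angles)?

CH3 at 0° (eclipsed): Br(0°)/CH3(0°) eclipsed 3.2; iPr(120°)/Cl(120°) eclipsed 3.6; SH(240°)/H(240°) eclipsed 1.4 → 8.2 kcal/mol.
CH3 at 60° (staggered): Br(0°)/CH3(60°) gauche 1.0; iPr(120°)/CH3(60°) gauche 1.1; iPr(120°)/Cl(180°) gauche 0.8; SH(240°)/Cl(180°) gauche 0.7 → 3.6 kcal/mol.
CH3 at 120° (eclipsed): Br(0°)/H(0°) eclipsed 1.4; iPr(120°)/CH3(120°) eclipsed 3.5; SH(240°)/Cl(240°) eclipsed 2.2 → 7.1 kcal/mol.
CH3 at 180° (staggered): Br(0°)/Cl(300°) gauche 0.6; iPr(120°)/CH3(180°) gauche 1.1; SH(240°)/CH3(180°) gauche 0.9; SH(240°)/Cl(300°) gauche 0.7 → 3.3 kcal/mol.
CH3 at 240° (eclipsed): Br(0°)/Cl(0°) eclipsed 2.4; iPr(120°)/H(120°) eclipsed 2.3; SH(240°)/CH3(240°) eclipsed 3.1 → 7.8 kcal/mol.
CH3 at 300° (staggered): Br(0°)/CH3(300°) gauche 1.0; Br(0°)/Cl(60°) gauche 0.6; iPr(120°)/Cl(60°) gauche 0.8; SH(240°)/CH3(300°) gauche 0.9 → 3.3 kcal/mol.
Max at 0° (8.2 kcal/mol), min at 180° (3.3 kcal/mol); barrier = 4.9 kcal/mol.

4.9 kcal/mol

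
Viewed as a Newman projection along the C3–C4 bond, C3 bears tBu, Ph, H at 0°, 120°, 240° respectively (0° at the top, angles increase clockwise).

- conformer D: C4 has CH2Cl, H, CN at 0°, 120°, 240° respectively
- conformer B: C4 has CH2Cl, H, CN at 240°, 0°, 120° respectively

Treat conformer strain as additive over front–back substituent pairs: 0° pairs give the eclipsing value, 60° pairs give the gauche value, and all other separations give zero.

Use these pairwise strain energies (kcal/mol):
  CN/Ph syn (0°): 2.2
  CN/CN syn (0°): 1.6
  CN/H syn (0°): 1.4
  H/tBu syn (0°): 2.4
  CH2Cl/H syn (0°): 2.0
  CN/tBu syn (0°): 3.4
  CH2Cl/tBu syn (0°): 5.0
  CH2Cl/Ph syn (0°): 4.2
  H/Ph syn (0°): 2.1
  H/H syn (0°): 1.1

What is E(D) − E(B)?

D is eclipsed. tBu at 0° is eclipsed with CH2Cl at 0° (5.0); Ph at 120° is eclipsed with H at 120° (2.1); H at 240° is eclipsed with CN at 240° (1.4). Total 8.5 kcal/mol.
B is eclipsed. tBu at 0° is eclipsed with H at 0° (2.4); Ph at 120° is eclipsed with CN at 120° (2.2); H at 240° is eclipsed with CH2Cl at 240° (2.0). Total 6.6 kcal/mol.
E(D) − E(B) = 8.5 − 6.6 = +1.9 kcal/mol.

+1.9 kcal/mol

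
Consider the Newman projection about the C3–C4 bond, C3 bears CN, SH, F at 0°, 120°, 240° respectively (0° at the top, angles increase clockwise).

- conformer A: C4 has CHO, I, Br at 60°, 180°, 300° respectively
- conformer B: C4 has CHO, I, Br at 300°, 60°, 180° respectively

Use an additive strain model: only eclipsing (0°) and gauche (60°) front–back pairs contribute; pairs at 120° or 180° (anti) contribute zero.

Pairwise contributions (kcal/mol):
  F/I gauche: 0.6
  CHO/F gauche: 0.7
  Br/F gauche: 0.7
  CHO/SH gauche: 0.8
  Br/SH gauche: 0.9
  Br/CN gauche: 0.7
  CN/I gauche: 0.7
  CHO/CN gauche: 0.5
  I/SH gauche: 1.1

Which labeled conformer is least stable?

A (staggered): CN(0°)/CHO(60°) gauche 0.5; CN(0°)/Br(300°) gauche 0.7; SH(120°)/CHO(60°) gauche 0.8; SH(120°)/I(180°) gauche 1.1; F(240°)/I(180°) gauche 0.6; F(240°)/Br(300°) gauche 0.7 → 4.4 kcal/mol.
B (staggered): CN(0°)/CHO(300°) gauche 0.5; CN(0°)/I(60°) gauche 0.7; SH(120°)/I(60°) gauche 1.1; SH(120°)/Br(180°) gauche 0.9; F(240°)/CHO(300°) gauche 0.7; F(240°)/Br(180°) gauche 0.7 → 4.6 kcal/mol.
B has the highest total (4.6 kcal/mol).

B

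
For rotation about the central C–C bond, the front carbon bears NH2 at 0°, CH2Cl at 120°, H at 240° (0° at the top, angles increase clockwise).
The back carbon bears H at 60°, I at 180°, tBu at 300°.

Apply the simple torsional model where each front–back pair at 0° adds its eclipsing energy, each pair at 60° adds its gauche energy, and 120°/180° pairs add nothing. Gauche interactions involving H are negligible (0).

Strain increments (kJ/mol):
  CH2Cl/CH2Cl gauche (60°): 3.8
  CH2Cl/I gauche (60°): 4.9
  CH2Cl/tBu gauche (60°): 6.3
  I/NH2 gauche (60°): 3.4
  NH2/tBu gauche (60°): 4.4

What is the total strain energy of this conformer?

This conformer (staggered): NH2(0°)/tBu(300°) gauche 4.4; CH2Cl(120°)/I(180°) gauche 4.9 → 9.3 kJ/mol.

9.3 kJ/mol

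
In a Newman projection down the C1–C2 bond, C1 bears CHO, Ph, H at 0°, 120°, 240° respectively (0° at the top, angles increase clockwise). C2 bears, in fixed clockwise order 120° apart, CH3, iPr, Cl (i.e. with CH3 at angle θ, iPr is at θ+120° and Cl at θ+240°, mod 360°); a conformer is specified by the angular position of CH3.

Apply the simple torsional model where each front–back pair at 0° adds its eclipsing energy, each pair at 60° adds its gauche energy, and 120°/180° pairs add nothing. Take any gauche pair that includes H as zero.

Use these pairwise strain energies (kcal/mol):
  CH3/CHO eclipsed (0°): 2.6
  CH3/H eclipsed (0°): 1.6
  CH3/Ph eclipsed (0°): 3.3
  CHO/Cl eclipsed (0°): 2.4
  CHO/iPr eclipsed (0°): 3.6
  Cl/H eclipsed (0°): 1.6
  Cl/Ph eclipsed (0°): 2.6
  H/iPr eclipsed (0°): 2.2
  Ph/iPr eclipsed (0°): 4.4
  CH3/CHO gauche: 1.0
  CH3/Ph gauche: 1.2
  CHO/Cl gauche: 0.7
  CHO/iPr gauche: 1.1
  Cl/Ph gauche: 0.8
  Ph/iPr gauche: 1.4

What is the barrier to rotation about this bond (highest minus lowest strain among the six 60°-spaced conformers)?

CH3 at 0° (eclipsed): CHO(0°)/CH3(0°) eclipsed 2.6; Ph(120°)/iPr(120°) eclipsed 4.4; H(240°)/Cl(240°) eclipsed 1.6 → 8.6 kcal/mol.
CH3 at 60° (staggered): CHO(0°)/CH3(60°) gauche 1.0; CHO(0°)/Cl(300°) gauche 0.7; Ph(120°)/CH3(60°) gauche 1.2; Ph(120°)/iPr(180°) gauche 1.4 → 4.3 kcal/mol.
CH3 at 120° (eclipsed): CHO(0°)/Cl(0°) eclipsed 2.4; Ph(120°)/CH3(120°) eclipsed 3.3; H(240°)/iPr(240°) eclipsed 2.2 → 7.9 kcal/mol.
CH3 at 180° (staggered): CHO(0°)/iPr(300°) gauche 1.1; CHO(0°)/Cl(60°) gauche 0.7; Ph(120°)/CH3(180°) gauche 1.2; Ph(120°)/Cl(60°) gauche 0.8 → 3.8 kcal/mol.
CH3 at 240° (eclipsed): CHO(0°)/iPr(0°) eclipsed 3.6; Ph(120°)/Cl(120°) eclipsed 2.6; H(240°)/CH3(240°) eclipsed 1.6 → 7.8 kcal/mol.
CH3 at 300° (staggered): CHO(0°)/CH3(300°) gauche 1.0; CHO(0°)/iPr(60°) gauche 1.1; Ph(120°)/iPr(60°) gauche 1.4; Ph(120°)/Cl(180°) gauche 0.8 → 4.3 kcal/mol.
Max at 0° (8.6 kcal/mol), min at 180° (3.8 kcal/mol); barrier = 4.8 kcal/mol.

4.8 kcal/mol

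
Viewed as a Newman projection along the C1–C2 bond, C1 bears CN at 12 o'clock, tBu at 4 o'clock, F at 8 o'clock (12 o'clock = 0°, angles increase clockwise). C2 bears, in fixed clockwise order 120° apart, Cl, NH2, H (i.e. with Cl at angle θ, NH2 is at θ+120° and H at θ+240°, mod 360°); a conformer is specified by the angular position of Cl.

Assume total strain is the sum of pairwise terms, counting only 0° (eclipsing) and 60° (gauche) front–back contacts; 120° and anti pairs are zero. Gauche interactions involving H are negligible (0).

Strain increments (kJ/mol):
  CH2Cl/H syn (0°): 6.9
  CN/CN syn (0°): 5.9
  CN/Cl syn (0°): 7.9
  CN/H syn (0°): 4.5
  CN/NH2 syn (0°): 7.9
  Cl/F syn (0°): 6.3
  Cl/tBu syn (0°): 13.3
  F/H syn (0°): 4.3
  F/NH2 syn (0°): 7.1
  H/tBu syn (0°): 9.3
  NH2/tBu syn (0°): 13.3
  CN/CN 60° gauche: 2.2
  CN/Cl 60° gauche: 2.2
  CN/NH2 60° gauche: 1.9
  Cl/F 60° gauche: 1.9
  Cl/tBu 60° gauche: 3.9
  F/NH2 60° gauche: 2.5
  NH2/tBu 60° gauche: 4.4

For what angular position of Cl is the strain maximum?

0°

Cl at 0° (eclipsed): CN(0°)/Cl(0°) eclipsed 7.9; tBu(120°)/NH2(120°) eclipsed 13.3; F(240°)/H(240°) eclipsed 4.3 → 25.5 kJ/mol.
Cl at 60° (staggered): CN(0°)/Cl(60°) gauche 2.2; tBu(120°)/Cl(60°) gauche 3.9; tBu(120°)/NH2(180°) gauche 4.4; F(240°)/NH2(180°) gauche 2.5 → 13.0 kJ/mol.
Cl at 120° (eclipsed): CN(0°)/H(0°) eclipsed 4.5; tBu(120°)/Cl(120°) eclipsed 13.3; F(240°)/NH2(240°) eclipsed 7.1 → 24.9 kJ/mol.
Cl at 180° (staggered): CN(0°)/NH2(300°) gauche 1.9; tBu(120°)/Cl(180°) gauche 3.9; F(240°)/Cl(180°) gauche 1.9; F(240°)/NH2(300°) gauche 2.5 → 10.2 kJ/mol.
Cl at 240° (eclipsed): CN(0°)/NH2(0°) eclipsed 7.9; tBu(120°)/H(120°) eclipsed 9.3; F(240°)/Cl(240°) eclipsed 6.3 → 23.5 kJ/mol.
Cl at 300° (staggered): CN(0°)/Cl(300°) gauche 2.2; CN(0°)/NH2(60°) gauche 1.9; tBu(120°)/NH2(60°) gauche 4.4; F(240°)/Cl(300°) gauche 1.9 → 10.4 kJ/mol.
The maximum (25.5 kJ/mol) occurs with Cl at 0°.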